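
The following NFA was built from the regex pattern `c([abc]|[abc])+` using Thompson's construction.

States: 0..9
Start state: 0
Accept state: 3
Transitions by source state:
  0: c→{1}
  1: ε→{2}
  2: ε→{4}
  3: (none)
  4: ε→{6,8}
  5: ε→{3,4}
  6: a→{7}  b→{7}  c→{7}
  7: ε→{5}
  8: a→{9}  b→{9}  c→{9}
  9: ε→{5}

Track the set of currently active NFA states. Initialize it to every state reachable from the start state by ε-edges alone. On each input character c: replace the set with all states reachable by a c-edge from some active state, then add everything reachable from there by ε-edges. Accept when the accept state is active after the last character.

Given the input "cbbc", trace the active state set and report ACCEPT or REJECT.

Answer: ACCEPT

Derivation:
start: ε-closure({0}) = {0}
'c' @ 1: {1,2,4,6,8}
'b' @ 2: {3,4,5,6,7,8,9}  [accepting]
'b' @ 3: {3,4,5,6,7,8,9}  [accepting]
'c' @ 4: {3,4,5,6,7,8,9}  [accepting]
final: {3,4,5,6,7,8,9}; accept 3 in set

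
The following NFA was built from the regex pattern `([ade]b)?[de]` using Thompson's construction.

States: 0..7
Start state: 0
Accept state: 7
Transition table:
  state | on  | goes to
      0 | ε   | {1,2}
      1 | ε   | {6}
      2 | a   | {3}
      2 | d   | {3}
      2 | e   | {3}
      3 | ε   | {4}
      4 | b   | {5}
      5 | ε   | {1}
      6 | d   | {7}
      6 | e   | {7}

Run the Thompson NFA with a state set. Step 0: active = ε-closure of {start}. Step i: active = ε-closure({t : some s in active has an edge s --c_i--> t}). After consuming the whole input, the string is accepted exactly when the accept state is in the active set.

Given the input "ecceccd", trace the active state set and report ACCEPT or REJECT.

Answer: REJECT

Trace:
S₀ = ε-closure({0}) = {0,1,2,6}
'e' @ 1: {3,4,7}  (accept∈set)
'c' @ 2: {}  — state set empty
rest 'ceccd' ignored (set empty)
final: {}; accept 7 not in set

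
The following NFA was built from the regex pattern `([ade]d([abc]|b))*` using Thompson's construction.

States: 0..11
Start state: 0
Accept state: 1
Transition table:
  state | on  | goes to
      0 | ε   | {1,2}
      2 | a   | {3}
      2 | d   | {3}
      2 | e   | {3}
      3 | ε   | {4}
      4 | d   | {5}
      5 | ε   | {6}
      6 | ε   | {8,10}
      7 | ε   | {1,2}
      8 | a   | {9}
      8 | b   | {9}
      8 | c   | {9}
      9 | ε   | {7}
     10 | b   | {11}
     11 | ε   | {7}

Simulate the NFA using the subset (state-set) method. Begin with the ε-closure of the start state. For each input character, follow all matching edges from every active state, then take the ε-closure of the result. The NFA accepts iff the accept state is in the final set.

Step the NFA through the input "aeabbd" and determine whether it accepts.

Answer: REJECT

Steps:
initial (ε-close {0}): {0,1,2}
'a' @ 1: {3,4}
'e' @ 2: {}  — dead — no transitions
rest 'abbd' ignored (set empty)
final: {}; accept 1 not in set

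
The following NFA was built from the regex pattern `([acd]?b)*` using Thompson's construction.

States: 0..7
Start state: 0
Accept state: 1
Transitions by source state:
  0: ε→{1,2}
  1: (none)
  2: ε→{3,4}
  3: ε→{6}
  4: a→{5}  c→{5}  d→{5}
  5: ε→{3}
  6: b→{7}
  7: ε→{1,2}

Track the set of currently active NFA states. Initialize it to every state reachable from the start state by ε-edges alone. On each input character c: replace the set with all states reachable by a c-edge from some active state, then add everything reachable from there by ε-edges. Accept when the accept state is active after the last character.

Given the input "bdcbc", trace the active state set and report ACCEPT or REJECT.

Answer: REJECT

Steps:
S₀ = ε-closure({0}) = {0,1,2,3,4,6}
'b' @ 1: {1,2,3,4,6,7}  (accept∈set)
'd' @ 2: {3,5,6}
'c' @ 3: {}  — no active states
rest 'bc' ignored (set empty)
end set {} — state 1 not in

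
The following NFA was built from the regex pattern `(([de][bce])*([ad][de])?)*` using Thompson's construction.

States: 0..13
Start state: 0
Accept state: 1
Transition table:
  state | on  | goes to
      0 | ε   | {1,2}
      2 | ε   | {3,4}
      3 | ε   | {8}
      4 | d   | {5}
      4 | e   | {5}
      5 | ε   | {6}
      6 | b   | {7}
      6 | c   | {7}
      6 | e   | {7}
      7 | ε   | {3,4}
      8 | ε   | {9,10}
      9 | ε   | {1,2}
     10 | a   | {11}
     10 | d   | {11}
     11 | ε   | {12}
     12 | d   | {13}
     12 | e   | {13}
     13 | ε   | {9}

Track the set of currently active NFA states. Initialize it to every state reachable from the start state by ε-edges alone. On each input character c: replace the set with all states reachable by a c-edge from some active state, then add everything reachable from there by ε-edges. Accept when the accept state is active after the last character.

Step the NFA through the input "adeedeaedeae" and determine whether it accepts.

Answer: ACCEPT

Derivation:
start: ε-closure({0}) = {0,1,2,3,4,8,9,10}
'a' @ 1: {11,12}
'd' @ 2: {1,2,3,4,8,9,10,13}  [accepting]
'e' @ 3: {5,6}
'e' @ 4: {1,2,3,4,7,8,9,10}  [accepting]
'd' @ 5: {5,6,11,12}
'e' @ 6: {1,2,3,4,7,8,9,10,13}  [accepting]
'a' @ 7: {11,12}
'e' @ 8: {1,2,3,4,8,9,10,13}  [accepting]
'd' @ 9: {5,6,11,12}
'e' @ 10: {1,2,3,4,7,8,9,10,13}  [accepting]
'a' @ 11: {11,12}
'e' @ 12: {1,2,3,4,8,9,10,13}  [accepting]
end set {1,2,3,4,8,9,10,13} — state 1 in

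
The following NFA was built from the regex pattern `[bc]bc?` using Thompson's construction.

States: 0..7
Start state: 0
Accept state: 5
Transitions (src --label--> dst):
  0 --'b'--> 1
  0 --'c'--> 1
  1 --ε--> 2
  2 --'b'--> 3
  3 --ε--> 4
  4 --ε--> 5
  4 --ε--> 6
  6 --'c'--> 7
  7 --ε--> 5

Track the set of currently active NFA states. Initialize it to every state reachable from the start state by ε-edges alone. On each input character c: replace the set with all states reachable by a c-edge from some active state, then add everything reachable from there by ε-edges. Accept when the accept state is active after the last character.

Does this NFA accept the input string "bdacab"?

Answer: REJECT

Steps:
start: ε-closure({0}) = {0}
'b' @ 1: {1,2}
'd' @ 2: {}  — state set empty
rest 'acab' ignored (set empty)
end set {} — state 5 not in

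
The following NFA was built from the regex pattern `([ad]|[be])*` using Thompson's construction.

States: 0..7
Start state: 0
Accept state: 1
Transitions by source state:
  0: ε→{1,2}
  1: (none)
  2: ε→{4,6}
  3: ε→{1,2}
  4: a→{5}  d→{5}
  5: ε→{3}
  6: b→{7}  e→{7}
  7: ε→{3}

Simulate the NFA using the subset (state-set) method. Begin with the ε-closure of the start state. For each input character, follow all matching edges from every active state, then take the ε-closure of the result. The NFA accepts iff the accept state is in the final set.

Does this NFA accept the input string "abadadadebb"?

Answer: ACCEPT

Trace:
initial (ε-close {0}): {0,1,2,4,6}
'a' @ 1: {1,2,3,4,5,6}  ✓accept
'b' @ 2: {1,2,3,4,6,7}  ✓accept
'a' @ 3: {1,2,3,4,5,6}  ✓accept
'd' @ 4: {1,2,3,4,5,6}  ✓accept
'a' @ 5: {1,2,3,4,5,6}  ✓accept
'd' @ 6: {1,2,3,4,5,6}  ✓accept
'a' @ 7: {1,2,3,4,5,6}  ✓accept
'd' @ 8: {1,2,3,4,5,6}  ✓accept
'e' @ 9: {1,2,3,4,6,7}  ✓accept
'b' @ 10: {1,2,3,4,6,7}  ✓accept
'b' @ 11: {1,2,3,4,6,7}  ✓accept
final: {1,2,3,4,6,7}; accept 1 in set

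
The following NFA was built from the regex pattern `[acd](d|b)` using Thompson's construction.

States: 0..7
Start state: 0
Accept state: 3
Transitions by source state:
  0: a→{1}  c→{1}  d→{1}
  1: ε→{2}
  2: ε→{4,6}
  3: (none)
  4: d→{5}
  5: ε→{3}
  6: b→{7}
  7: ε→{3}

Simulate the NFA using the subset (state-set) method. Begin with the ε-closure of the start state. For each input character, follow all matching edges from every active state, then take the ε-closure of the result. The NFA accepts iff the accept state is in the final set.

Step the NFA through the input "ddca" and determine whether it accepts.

Answer: REJECT

Derivation:
S₀ = ε-closure({0}) = {0}
'd' @ 1: {1,2,4,6}
'd' @ 2: {3,5}  [accepting]
'c' @ 3: {}  — no active states
rest 'a' ignored (set empty)
after full input: {}  (accept=3 not in)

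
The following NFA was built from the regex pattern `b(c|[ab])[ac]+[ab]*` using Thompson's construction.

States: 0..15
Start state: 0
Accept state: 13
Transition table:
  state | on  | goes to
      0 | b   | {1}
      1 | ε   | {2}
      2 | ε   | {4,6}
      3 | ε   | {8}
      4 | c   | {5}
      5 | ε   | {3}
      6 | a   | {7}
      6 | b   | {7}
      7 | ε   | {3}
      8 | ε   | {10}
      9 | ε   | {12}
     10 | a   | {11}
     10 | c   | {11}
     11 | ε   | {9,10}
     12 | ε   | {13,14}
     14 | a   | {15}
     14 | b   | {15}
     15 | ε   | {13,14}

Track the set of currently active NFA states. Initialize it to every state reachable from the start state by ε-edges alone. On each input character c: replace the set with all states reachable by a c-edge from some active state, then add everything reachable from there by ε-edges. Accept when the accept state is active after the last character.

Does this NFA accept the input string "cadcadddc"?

initial (ε-close {0}): {0}
'c' @ 1: {}  — state set empty
rest 'adcadddc' ignored (set empty)
final: {}; accept 13 not in set

Answer: REJECT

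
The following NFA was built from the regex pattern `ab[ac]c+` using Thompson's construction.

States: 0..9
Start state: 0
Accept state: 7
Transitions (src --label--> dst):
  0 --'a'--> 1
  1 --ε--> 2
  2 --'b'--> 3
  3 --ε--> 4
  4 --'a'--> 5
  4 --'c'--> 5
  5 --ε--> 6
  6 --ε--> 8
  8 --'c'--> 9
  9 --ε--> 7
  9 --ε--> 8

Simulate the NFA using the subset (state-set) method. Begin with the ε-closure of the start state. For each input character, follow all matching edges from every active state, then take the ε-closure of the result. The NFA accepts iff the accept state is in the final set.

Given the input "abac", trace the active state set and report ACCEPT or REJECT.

start: ε-closure({0}) = {0}
'a' @ 1: {1,2}
'b' @ 2: {3,4}
'a' @ 3: {5,6,8}
'c' @ 4: {7,8,9}  [accepting]
end set {7,8,9} — state 7 in

Answer: ACCEPT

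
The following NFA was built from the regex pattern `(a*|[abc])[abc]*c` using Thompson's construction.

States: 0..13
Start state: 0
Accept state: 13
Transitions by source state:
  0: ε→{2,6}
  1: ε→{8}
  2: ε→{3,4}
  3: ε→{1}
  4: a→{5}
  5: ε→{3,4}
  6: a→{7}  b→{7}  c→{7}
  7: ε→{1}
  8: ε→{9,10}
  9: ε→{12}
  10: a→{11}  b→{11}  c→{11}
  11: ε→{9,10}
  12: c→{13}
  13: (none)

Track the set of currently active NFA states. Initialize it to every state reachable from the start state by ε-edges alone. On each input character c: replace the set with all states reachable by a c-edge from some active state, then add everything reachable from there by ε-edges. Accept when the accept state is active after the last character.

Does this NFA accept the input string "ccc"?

S₀ = ε-closure({0}) = {0,1,2,3,4,6,8,9,10,12}
'c' @ 1: {1,7,8,9,10,11,12,13}  (accept∈set)
'c' @ 2: {9,10,11,12,13}  (accept∈set)
'c' @ 3: {9,10,11,12,13}  (accept∈set)
end set {9,10,11,12,13} — state 13 in

Answer: ACCEPT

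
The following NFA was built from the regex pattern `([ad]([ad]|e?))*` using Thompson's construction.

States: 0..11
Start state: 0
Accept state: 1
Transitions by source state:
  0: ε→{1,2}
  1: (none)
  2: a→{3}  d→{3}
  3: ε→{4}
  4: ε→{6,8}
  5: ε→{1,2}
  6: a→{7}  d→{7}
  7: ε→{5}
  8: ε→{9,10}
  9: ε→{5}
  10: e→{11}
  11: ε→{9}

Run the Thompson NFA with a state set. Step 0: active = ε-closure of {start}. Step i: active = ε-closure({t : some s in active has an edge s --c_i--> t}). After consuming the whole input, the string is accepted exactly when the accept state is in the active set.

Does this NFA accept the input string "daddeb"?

Answer: REJECT

Steps:
S₀ = ε-closure({0}) = {0,1,2}
'd' @ 1: {1,2,3,4,5,6,8,9,10}  (accept∈set)
'a' @ 2: {1,2,3,4,5,6,7,8,9,10}  (accept∈set)
'd' @ 3: {1,2,3,4,5,6,7,8,9,10}  (accept∈set)
'd' @ 4: {1,2,3,4,5,6,7,8,9,10}  (accept∈set)
'e' @ 5: {1,2,5,9,11}  (accept∈set)
'b' @ 6: {}  — no active states
final: {}; accept 1 not in set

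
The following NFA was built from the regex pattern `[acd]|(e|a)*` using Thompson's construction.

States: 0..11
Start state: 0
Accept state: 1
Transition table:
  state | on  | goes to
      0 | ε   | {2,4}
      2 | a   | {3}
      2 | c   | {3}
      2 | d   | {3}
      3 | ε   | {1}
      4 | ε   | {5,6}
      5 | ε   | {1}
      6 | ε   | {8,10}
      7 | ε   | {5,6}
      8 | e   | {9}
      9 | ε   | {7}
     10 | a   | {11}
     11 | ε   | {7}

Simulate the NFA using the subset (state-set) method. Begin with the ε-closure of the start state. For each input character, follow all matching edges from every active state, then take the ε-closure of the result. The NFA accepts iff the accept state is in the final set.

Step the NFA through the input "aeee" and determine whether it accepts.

S₀ = ε-closure({0}) = {0,1,2,4,5,6,8,10}
'a' @ 1: {1,3,5,6,7,8,10,11}  (accept∈set)
'e' @ 2: {1,5,6,7,8,9,10}  (accept∈set)
'e' @ 3: {1,5,6,7,8,9,10}  (accept∈set)
'e' @ 4: {1,5,6,7,8,9,10}  (accept∈set)
final: {1,5,6,7,8,9,10}; accept 1 in set

Answer: ACCEPT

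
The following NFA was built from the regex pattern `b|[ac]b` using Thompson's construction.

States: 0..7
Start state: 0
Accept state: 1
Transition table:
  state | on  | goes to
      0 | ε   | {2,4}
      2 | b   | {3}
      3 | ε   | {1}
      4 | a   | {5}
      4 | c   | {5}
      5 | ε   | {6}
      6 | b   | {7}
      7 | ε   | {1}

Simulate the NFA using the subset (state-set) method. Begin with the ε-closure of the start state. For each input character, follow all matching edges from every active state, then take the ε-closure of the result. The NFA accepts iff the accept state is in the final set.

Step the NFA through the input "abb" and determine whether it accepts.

S₀ = ε-closure({0}) = {0,2,4}
'a' @ 1: {5,6}
'b' @ 2: {1,7}  (accept∈set)
'b' @ 3: {}  — no active states
end set {} — state 1 not in

Answer: REJECT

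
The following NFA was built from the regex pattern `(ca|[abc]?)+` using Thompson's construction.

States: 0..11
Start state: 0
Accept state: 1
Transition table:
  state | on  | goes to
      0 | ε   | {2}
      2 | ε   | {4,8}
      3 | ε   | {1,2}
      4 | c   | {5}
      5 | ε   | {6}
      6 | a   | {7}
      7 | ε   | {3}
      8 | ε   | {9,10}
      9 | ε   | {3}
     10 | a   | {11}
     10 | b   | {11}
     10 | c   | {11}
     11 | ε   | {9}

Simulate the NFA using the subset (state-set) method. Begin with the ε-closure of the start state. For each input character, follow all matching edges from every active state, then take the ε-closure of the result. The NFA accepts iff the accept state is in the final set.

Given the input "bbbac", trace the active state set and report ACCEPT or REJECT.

S₀ = ε-closure({0}) = {0,1,2,3,4,8,9,10}
'b' @ 1: {1,2,3,4,8,9,10,11}  [accepting]
'b' @ 2: {1,2,3,4,8,9,10,11}  [accepting]
'b' @ 3: {1,2,3,4,8,9,10,11}  [accepting]
'a' @ 4: {1,2,3,4,8,9,10,11}  [accepting]
'c' @ 5: {1,2,3,4,5,6,8,9,10,11}  [accepting]
final: {1,2,3,4,5,6,8,9,10,11}; accept 1 in set

Answer: ACCEPT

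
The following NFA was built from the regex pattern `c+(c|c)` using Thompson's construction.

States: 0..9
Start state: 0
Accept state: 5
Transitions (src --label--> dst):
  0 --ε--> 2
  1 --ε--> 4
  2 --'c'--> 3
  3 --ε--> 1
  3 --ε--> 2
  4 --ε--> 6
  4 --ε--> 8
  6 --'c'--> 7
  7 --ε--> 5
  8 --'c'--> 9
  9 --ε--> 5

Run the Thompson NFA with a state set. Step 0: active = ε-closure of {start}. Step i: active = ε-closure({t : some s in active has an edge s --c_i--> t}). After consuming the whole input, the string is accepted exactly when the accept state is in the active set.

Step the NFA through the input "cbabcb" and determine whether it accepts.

initial (ε-close {0}): {0,2}
'c' @ 1: {1,2,3,4,6,8}
'b' @ 2: {}  — no active states
rest 'abcb' ignored (set empty)
after full input: {}  (accept=5 not in)

Answer: REJECT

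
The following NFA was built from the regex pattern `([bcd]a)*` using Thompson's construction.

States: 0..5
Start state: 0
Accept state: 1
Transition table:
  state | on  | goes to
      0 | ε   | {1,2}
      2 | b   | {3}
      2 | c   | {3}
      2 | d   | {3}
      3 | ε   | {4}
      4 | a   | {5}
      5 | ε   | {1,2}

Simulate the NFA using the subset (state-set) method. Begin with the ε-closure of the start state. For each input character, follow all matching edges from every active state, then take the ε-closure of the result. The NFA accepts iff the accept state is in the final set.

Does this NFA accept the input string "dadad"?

Answer: REJECT

Trace:
initial (ε-close {0}): {0,1,2}
'd' @ 1: {3,4}
'a' @ 2: {1,2,5}  [accepting]
'd' @ 3: {3,4}
'a' @ 4: {1,2,5}  [accepting]
'd' @ 5: {3,4}
final: {3,4}; accept 1 not in set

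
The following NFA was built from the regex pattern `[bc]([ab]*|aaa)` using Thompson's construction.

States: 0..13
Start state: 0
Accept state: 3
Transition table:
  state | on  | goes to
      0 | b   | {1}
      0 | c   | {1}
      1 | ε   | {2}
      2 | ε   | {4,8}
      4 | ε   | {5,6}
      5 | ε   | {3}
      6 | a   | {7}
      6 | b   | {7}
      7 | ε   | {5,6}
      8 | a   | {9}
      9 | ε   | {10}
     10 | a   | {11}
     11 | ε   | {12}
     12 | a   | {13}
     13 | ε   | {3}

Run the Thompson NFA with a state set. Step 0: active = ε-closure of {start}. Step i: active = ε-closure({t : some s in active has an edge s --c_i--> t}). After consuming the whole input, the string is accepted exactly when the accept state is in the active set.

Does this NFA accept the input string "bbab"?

Answer: ACCEPT

Trace:
initial (ε-close {0}): {0}
'b' @ 1: {1,2,3,4,5,6,8}  ✓accept
'b' @ 2: {3,5,6,7}  ✓accept
'a' @ 3: {3,5,6,7}  ✓accept
'b' @ 4: {3,5,6,7}  ✓accept
final: {3,5,6,7}; accept 3 in set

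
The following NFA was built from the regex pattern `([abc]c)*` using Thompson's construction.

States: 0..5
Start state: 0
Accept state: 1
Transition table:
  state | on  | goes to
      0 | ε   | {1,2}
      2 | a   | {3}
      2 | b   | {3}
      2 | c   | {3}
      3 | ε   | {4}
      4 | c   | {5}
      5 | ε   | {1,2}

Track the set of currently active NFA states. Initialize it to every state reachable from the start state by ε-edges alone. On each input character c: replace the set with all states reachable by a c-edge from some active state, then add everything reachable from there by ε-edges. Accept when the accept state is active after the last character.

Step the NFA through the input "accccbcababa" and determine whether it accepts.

S₀ = ε-closure({0}) = {0,1,2}
'a' @ 1: {3,4}
'c' @ 2: {1,2,5}  ✓accept
'c' @ 3: {3,4}
'c' @ 4: {1,2,5}  ✓accept
'c' @ 5: {3,4}
'b' @ 6: {}  — dead — no transitions
rest 'cababa' ignored (set empty)
final: {}; accept 1 not in set

Answer: REJECT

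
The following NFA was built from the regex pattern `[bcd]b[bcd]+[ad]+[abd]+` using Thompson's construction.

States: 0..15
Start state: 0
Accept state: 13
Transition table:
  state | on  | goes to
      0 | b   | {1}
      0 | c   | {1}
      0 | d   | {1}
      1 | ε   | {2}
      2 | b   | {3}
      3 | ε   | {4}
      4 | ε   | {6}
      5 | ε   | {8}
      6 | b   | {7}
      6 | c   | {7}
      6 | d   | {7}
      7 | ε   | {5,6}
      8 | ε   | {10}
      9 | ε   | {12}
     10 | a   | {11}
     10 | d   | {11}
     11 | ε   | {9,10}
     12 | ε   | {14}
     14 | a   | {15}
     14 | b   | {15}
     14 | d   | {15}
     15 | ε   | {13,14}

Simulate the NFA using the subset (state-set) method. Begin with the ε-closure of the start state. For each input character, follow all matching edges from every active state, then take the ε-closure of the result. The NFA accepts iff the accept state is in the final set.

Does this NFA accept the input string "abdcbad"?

Answer: REJECT

Trace:
S₀ = ε-closure({0}) = {0}
'a' @ 1: {}  — state set empty
rest 'bdcbad' ignored (set empty)
final: {}; accept 13 not in set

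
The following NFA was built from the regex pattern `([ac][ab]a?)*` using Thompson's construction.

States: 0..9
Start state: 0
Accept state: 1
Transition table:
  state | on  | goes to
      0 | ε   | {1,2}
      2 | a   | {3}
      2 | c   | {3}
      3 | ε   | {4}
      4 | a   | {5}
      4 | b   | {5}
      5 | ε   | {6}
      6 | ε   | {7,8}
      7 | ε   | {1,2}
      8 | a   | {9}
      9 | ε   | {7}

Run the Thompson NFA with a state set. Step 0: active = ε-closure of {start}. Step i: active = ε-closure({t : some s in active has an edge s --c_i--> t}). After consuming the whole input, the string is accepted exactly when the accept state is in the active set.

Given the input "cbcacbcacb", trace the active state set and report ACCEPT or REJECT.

Answer: ACCEPT

Trace:
S₀ = ε-closure({0}) = {0,1,2}
'c' @ 1: {3,4}
'b' @ 2: {1,2,5,6,7,8}  (accept∈set)
'c' @ 3: {3,4}
'a' @ 4: {1,2,5,6,7,8}  (accept∈set)
'c' @ 5: {3,4}
'b' @ 6: {1,2,5,6,7,8}  (accept∈set)
'c' @ 7: {3,4}
'a' @ 8: {1,2,5,6,7,8}  (accept∈set)
'c' @ 9: {3,4}
'b' @ 10: {1,2,5,6,7,8}  (accept∈set)
end set {1,2,5,6,7,8} — state 1 in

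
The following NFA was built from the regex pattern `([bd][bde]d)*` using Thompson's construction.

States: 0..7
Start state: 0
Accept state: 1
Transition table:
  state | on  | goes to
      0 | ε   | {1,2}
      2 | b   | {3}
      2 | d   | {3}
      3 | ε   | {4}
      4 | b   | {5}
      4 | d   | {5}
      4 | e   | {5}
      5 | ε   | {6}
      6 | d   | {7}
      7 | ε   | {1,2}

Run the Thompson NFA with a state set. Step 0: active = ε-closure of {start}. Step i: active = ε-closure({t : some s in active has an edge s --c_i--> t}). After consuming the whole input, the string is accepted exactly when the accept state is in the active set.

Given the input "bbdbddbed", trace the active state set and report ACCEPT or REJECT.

start: ε-closure({0}) = {0,1,2}
'b' @ 1: {3,4}
'b' @ 2: {5,6}
'd' @ 3: {1,2,7}  ✓accept
'b' @ 4: {3,4}
'd' @ 5: {5,6}
'd' @ 6: {1,2,7}  ✓accept
'b' @ 7: {3,4}
'e' @ 8: {5,6}
'd' @ 9: {1,2,7}  ✓accept
end set {1,2,7} — state 1 in

Answer: ACCEPT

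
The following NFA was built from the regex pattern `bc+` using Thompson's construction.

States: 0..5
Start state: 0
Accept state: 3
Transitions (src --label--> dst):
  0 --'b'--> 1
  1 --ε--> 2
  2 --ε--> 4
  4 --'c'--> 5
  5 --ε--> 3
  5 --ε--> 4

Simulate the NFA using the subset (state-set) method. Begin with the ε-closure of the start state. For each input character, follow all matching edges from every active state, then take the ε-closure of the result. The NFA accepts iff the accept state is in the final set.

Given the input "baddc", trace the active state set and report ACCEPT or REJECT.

start: ε-closure({0}) = {0}
'b' @ 1: {1,2,4}
'a' @ 2: {}  — state set empty
rest 'ddc' ignored (set empty)
final: {}; accept 3 not in set

Answer: REJECT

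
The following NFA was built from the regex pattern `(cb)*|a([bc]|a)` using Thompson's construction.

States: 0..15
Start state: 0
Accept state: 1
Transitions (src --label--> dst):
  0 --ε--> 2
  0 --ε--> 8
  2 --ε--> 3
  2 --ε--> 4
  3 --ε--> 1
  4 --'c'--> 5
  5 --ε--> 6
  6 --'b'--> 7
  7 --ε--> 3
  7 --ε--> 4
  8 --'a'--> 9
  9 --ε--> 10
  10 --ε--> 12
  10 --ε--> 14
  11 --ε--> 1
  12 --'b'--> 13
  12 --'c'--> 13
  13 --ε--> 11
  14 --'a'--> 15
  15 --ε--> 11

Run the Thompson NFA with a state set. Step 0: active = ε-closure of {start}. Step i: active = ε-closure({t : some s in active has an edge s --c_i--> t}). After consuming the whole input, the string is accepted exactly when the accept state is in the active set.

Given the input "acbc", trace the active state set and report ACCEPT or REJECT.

Answer: REJECT

Steps:
initial (ε-close {0}): {0,1,2,3,4,8}
'a' @ 1: {9,10,12,14}
'c' @ 2: {1,11,13}  [accepting]
'b' @ 3: {}  — dead — no transitions
rest 'c' ignored (set empty)
after full input: {}  (accept=1 not in)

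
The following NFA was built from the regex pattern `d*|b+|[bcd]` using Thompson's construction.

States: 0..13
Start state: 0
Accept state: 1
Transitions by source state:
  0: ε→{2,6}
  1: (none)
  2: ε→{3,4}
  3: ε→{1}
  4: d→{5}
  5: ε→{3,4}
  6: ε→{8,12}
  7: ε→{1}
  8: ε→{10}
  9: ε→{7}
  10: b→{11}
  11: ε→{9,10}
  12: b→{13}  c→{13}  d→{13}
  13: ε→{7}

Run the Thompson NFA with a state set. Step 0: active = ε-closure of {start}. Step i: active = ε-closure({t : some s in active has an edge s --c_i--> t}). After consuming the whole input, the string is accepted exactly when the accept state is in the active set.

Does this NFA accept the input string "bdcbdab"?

Answer: REJECT

Derivation:
S₀ = ε-closure({0}) = {0,1,2,3,4,6,8,10,12}
'b' @ 1: {1,7,9,10,11,13}  (accept∈set)
'd' @ 2: {}  — state set empty
rest 'cbdab' ignored (set empty)
after full input: {}  (accept=1 not in)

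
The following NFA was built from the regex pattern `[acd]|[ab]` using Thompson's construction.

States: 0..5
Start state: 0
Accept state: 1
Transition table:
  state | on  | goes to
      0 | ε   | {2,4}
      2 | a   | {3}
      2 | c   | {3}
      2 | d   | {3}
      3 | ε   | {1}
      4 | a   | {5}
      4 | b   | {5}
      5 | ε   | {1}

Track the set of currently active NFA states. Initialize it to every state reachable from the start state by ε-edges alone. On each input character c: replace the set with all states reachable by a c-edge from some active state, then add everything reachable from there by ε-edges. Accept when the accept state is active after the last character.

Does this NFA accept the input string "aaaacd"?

start: ε-closure({0}) = {0,2,4}
'a' @ 1: {1,3,5}  (accept∈set)
'a' @ 2: {}  — no active states
rest 'aacd' ignored (set empty)
final: {}; accept 1 not in set

Answer: REJECT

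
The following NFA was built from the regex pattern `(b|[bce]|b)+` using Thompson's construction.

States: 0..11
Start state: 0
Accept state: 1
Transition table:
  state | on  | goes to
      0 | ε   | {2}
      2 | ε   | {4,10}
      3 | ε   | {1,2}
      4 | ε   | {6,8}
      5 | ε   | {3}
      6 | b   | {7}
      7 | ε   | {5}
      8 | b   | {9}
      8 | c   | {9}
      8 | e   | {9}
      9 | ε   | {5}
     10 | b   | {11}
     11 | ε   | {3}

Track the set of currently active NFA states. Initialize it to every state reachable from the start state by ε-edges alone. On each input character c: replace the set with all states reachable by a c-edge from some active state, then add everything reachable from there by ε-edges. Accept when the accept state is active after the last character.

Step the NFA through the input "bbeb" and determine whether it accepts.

S₀ = ε-closure({0}) = {0,2,4,6,8,10}
'b' @ 1: {1,2,3,4,5,6,7,8,9,10,11}  [accepting]
'b' @ 2: {1,2,3,4,5,6,7,8,9,10,11}  [accepting]
'e' @ 3: {1,2,3,4,5,6,8,9,10}  [accepting]
'b' @ 4: {1,2,3,4,5,6,7,8,9,10,11}  [accepting]
end set {1,2,3,4,5,6,7,8,9,10,11} — state 1 in

Answer: ACCEPT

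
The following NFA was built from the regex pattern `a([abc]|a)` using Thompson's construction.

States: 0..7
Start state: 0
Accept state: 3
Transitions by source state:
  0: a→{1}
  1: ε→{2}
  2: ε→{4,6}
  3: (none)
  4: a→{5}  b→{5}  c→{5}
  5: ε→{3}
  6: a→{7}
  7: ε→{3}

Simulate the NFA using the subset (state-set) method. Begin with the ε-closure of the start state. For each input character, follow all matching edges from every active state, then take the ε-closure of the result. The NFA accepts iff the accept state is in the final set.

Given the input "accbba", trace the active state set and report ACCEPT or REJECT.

initial (ε-close {0}): {0}
'a' @ 1: {1,2,4,6}
'c' @ 2: {3,5}  ✓accept
'c' @ 3: {}  — dead — no transitions
rest 'bba' ignored (set empty)
after full input: {}  (accept=3 not in)

Answer: REJECT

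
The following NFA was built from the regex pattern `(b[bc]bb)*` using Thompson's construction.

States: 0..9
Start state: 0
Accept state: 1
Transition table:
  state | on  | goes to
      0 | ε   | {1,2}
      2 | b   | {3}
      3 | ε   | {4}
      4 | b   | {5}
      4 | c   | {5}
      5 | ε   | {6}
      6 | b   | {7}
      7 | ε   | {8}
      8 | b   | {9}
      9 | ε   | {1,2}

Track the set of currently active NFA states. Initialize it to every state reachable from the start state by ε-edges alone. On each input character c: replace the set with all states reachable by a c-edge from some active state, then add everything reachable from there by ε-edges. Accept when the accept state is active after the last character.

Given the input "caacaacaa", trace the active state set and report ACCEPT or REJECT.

Answer: REJECT

Derivation:
S₀ = ε-closure({0}) = {0,1,2}
'c' @ 1: {}  — dead — no transitions
rest 'aacaacaa' ignored (set empty)
final: {}; accept 1 not in set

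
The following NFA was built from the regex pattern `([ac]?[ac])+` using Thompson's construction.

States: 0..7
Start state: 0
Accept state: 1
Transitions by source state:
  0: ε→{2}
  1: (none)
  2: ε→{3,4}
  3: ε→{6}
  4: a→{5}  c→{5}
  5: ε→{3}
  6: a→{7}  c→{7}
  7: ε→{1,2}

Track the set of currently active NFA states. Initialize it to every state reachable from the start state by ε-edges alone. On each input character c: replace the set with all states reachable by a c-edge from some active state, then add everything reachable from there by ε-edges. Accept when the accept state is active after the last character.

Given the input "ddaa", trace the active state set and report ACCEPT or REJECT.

Answer: REJECT

Steps:
initial (ε-close {0}): {0,2,3,4,6}
'd' @ 1: {}  — dead — no transitions
rest 'daa' ignored (set empty)
final: {}; accept 1 not in set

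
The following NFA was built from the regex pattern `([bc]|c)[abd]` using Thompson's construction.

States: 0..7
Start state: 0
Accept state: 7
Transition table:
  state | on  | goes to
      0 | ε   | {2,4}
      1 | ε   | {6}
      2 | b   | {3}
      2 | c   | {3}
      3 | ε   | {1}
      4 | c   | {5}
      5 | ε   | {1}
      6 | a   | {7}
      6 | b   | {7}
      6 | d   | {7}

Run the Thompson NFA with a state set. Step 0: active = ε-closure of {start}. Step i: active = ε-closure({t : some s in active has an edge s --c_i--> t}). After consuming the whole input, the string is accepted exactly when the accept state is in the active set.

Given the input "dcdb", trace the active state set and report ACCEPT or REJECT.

Answer: REJECT

Steps:
S₀ = ε-closure({0}) = {0,2,4}
'd' @ 1: {}  — dead — no transitions
rest 'cdb' ignored (set empty)
final: {}; accept 7 not in set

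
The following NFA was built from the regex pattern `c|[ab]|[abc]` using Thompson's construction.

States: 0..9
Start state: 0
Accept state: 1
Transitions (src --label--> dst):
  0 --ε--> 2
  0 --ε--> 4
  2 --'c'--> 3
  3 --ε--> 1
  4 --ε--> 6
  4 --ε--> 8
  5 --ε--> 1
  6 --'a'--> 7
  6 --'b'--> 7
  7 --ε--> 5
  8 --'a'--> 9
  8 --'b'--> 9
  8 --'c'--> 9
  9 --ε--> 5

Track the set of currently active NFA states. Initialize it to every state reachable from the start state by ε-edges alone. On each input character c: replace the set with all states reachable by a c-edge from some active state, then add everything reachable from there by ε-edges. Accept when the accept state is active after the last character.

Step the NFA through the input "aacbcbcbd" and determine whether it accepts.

initial (ε-close {0}): {0,2,4,6,8}
'a' @ 1: {1,5,7,9}  (accept∈set)
'a' @ 2: {}  — dead — no transitions
rest 'cbcbcbd' ignored (set empty)
end set {} — state 1 not in

Answer: REJECT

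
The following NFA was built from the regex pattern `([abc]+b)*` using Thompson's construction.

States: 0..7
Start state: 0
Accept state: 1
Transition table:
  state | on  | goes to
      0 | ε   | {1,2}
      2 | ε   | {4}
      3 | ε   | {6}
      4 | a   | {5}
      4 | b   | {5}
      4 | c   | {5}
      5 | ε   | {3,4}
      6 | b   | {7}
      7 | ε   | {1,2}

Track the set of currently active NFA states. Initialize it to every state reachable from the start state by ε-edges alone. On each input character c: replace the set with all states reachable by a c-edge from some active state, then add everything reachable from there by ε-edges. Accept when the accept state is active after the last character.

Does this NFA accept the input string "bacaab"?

Answer: ACCEPT

Steps:
start: ε-closure({0}) = {0,1,2,4}
'b' @ 1: {3,4,5,6}
'a' @ 2: {3,4,5,6}
'c' @ 3: {3,4,5,6}
'a' @ 4: {3,4,5,6}
'a' @ 5: {3,4,5,6}
'b' @ 6: {1,2,3,4,5,6,7}  ✓accept
end set {1,2,3,4,5,6,7} — state 1 in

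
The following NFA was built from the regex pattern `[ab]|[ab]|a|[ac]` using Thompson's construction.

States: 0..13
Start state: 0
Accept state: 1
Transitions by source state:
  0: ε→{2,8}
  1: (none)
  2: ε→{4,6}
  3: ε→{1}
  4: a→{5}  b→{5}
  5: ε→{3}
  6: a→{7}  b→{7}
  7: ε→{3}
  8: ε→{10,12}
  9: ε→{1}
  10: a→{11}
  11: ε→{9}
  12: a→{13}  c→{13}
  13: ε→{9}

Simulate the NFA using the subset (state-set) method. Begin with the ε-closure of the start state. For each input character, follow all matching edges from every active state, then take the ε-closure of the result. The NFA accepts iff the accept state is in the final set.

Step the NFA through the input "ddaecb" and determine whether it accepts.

Answer: REJECT

Trace:
start: ε-closure({0}) = {0,2,4,6,8,10,12}
'd' @ 1: {}  — dead — no transitions
rest 'daecb' ignored (set empty)
end set {} — state 1 not in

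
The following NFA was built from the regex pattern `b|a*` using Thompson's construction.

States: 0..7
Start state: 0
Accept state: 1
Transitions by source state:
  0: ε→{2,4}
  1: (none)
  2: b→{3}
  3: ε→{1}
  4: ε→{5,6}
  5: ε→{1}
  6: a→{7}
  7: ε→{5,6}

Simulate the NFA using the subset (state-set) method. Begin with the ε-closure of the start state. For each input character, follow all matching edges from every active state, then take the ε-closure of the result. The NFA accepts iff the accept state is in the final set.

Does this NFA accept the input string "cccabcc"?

start: ε-closure({0}) = {0,1,2,4,5,6}
'c' @ 1: {}  — dead — no transitions
rest 'ccabcc' ignored (set empty)
end set {} — state 1 not in

Answer: REJECT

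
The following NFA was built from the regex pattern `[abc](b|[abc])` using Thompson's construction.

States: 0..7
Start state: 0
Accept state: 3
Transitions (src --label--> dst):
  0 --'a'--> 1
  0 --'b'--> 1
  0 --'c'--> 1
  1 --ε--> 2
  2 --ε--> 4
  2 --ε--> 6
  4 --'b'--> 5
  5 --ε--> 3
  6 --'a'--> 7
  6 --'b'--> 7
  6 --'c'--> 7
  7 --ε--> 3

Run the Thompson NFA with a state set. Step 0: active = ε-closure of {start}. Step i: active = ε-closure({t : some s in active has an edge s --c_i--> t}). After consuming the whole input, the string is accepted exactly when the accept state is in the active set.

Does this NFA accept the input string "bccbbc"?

Answer: REJECT

Derivation:
start: ε-closure({0}) = {0}
'b' @ 1: {1,2,4,6}
'c' @ 2: {3,7}  (accept∈set)
'c' @ 3: {}  — dead — no transitions
rest 'bbc' ignored (set empty)
final: {}; accept 3 not in set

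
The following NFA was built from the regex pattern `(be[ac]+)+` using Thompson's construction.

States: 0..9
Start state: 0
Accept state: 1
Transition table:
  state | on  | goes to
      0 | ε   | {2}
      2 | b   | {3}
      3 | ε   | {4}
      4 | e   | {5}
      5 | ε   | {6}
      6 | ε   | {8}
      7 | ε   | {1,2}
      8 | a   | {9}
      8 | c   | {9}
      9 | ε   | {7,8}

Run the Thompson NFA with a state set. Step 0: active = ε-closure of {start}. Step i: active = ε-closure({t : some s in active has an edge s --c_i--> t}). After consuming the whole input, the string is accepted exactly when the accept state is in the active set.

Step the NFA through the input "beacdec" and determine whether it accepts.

Answer: REJECT

Derivation:
start: ε-closure({0}) = {0,2}
'b' @ 1: {3,4}
'e' @ 2: {5,6,8}
'a' @ 3: {1,2,7,8,9}  (accept∈set)
'c' @ 4: {1,2,7,8,9}  (accept∈set)
'd' @ 5: {}  — no active states
rest 'ec' ignored (set empty)
after full input: {}  (accept=1 not in)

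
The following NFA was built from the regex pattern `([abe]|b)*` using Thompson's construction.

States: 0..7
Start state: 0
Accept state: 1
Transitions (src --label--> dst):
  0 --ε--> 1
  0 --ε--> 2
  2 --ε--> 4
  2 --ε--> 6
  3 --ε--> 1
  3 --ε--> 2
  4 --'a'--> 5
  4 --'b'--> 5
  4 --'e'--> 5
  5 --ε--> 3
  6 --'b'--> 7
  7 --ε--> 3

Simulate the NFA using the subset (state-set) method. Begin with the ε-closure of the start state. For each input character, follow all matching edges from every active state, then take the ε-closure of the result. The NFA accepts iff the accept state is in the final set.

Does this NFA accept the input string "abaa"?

start: ε-closure({0}) = {0,1,2,4,6}
'a' @ 1: {1,2,3,4,5,6}  [accepting]
'b' @ 2: {1,2,3,4,5,6,7}  [accepting]
'a' @ 3: {1,2,3,4,5,6}  [accepting]
'a' @ 4: {1,2,3,4,5,6}  [accepting]
after full input: {1,2,3,4,5,6}  (accept=1 in)

Answer: ACCEPT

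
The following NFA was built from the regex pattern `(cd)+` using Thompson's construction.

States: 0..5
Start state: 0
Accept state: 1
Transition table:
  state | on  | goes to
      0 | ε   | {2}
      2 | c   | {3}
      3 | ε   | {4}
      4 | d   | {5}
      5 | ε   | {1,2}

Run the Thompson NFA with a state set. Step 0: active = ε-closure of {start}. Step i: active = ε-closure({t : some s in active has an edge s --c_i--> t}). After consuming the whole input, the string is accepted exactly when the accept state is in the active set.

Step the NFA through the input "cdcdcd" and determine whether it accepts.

Answer: ACCEPT

Steps:
initial (ε-close {0}): {0,2}
'c' @ 1: {3,4}
'd' @ 2: {1,2,5}  [accepting]
'c' @ 3: {3,4}
'd' @ 4: {1,2,5}  [accepting]
'c' @ 5: {3,4}
'd' @ 6: {1,2,5}  [accepting]
end set {1,2,5} — state 1 in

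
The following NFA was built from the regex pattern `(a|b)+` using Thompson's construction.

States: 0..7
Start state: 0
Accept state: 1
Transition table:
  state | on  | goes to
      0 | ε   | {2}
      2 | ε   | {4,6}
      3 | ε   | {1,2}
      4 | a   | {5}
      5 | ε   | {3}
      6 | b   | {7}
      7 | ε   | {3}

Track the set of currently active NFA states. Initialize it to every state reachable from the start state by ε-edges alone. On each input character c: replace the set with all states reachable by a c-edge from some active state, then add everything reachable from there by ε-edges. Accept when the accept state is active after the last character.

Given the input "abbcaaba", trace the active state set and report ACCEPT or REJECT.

Answer: REJECT

Derivation:
initial (ε-close {0}): {0,2,4,6}
'a' @ 1: {1,2,3,4,5,6}  ✓accept
'b' @ 2: {1,2,3,4,6,7}  ✓accept
'b' @ 3: {1,2,3,4,6,7}  ✓accept
'c' @ 4: {}  — no active states
rest 'aaba' ignored (set empty)
final: {}; accept 1 not in set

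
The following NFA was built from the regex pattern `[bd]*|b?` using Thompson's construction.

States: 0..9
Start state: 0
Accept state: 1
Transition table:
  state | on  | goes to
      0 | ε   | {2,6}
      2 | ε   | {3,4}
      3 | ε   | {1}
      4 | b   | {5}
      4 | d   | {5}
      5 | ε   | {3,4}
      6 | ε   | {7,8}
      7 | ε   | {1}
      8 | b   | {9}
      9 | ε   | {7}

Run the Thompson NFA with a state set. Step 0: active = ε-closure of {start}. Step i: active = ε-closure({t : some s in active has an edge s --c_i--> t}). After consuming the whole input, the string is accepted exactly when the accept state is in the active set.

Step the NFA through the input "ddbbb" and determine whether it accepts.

S₀ = ε-closure({0}) = {0,1,2,3,4,6,7,8}
'd' @ 1: {1,3,4,5}  [accepting]
'd' @ 2: {1,3,4,5}  [accepting]
'b' @ 3: {1,3,4,5}  [accepting]
'b' @ 4: {1,3,4,5}  [accepting]
'b' @ 5: {1,3,4,5}  [accepting]
after full input: {1,3,4,5}  (accept=1 in)

Answer: ACCEPT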